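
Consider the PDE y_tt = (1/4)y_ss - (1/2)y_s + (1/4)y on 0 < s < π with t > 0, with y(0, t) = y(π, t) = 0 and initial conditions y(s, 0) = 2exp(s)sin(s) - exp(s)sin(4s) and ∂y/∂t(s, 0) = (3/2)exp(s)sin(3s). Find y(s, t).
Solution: Substitute y = exp(s)u, i.e. u = exp(-s)y.
By the product rule, y_s = exp(s)(u_s + u), y_ss = exp(s)(u_ss + 2u_s + u), y_tt = exp(s)u_tt.
Substituting into the PDE and dividing by exp(s): u_tt = (1/4)(u_ss + 2u_s + u) - (1/2)(u_s + u) + (1/4)u.
The lower-order terms cancel, leaving the standard wave equation u_tt = (1/4)u_ss.
Initial data for u: u(s,0) = exp(-s)y(s,0) = 2sin(s) - sin(4s); u_t(s,0) = exp(-s)y_t(s,0) = (3/2)sin(3s). The boundary conditions carry over: u(0,t) = u(π,t) = 0.
Solve for u:
  Using separation of variables u = X(s)T(t):
  Eigenfunctions: sin(ns), n = 1, 2, 3, ...
  General solution: u(s, t) = Σ [A_n cos(n t/2) + B_n sin(n t/2)] sin(ns)
  From u(s,0) = 2sin(s) - sin(4s): A_1=2, A_4=-1. From u_t(s,0) = (3/2)sin(3s), using u_t(s,0) = Σ ω_n B_n sin(ns) with ω_n = n/2: B_3 = (3/2)/(3/2) = 1.
Hence u(s,t) = 2sin(s)cos(t/2) + sin(3s)sin(3t/2) - sin(4s)cos(2t).
Transform back: y(s,t) = exp(s)u(s,t).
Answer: y(s, t) = 2exp(s)sin(s)cos(t/2) + exp(s)sin(3s)sin(3t/2) - exp(s)sin(4s)cos(2t)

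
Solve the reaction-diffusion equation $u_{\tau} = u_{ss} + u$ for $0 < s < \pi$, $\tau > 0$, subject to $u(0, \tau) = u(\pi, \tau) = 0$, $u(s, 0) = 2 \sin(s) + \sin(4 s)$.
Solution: Substitute $u = e^{\tau}w$, i.e. $w = e^{-\tau}u$.
By the product rule, $u_{\tau} = e^{\tau}(w_{\tau} + w)$, $u_{ss} = e^{\tau}w_{ss}$.
Substituting into the PDE and dividing by $e^{\tau}$: $w_{\tau} + w = w_{ss} + w$.
The lower-order terms cancel, leaving the standard heat equation $w_{\tau} = w_{ss}$.
Initial data for $w$: $w(s,0) = u(s,0) = 2 \sin(s) + \sin(4 s)$. The boundary conditions carry over: $w(0,\tau) = w(\pi,\tau) = 0$.
Solve for $w$:
  Using separation of variables $w = X(s)T(\tau)$:
  Eigenfunctions: $\sin(ns)$, $n = 1, 2, 3, \ldots$
  General solution: $w(s, \tau) = \sum c_n \sin(ns) e^{-n^2 \tau}$
  Matching $w(s,0) = 2 \sin(s) + \sin(4 s)$ term by term: $c_1=2, c_4=1$.
Hence $w(s,\tau) = 2 e^{-\tau} \sin(s) + e^{-16 \tau} \sin(4 s)$.
Transform back: $u(s,\tau) = e^{\tau}w(s,\tau)$.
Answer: $u(s, \tau) = 2 \sin(s) + e^{-15 \tau} \sin(4 s)$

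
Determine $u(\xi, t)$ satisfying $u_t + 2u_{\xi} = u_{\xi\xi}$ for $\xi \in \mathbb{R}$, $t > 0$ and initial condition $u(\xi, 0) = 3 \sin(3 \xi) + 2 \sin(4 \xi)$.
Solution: Moving frame: $\eta = \xi - 2t$, $\sigma = t$, $u = w(\eta,\sigma)$, so $u_t = w_{\sigma} - 2w_{\eta}$ and $u_{\xi\xi} = w_{\eta\eta}$.
Hence $u_t + 2u_{\xi} = w_{\sigma}$ and the PDE becomes the heat equation $w_{\sigma} = w_{\eta\eta}$ on $\eta \in \mathbb{R}$.
Initial data: $w(\eta,0) = u(\eta,0) = 3 \sin(3 \eta) + 2 \sin(4 \eta)$. Each mode $\sin(n\eta)$ decays as $e^{-n^2\sigma}$ on $\mathbb{R}$, so $w(\eta,\sigma) = \sum c_n e^{-n^2\sigma} \sin(n\eta)$ with $c_3=3, c_4=2$: $w(\eta,\sigma) = 3 e^{-9 \sigma} \sin(3 \eta) + 2 e^{-16 \sigma} \sin(4 \eta)$.
Substituting back: $u(\xi,t) = w(\xi - 2t, t)$.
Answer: $u(\xi, t) = 3 e^{-9 t} \sin(3 \xi - 6 t) + 2 e^{-16 t} \sin(4 \xi - 8 t)$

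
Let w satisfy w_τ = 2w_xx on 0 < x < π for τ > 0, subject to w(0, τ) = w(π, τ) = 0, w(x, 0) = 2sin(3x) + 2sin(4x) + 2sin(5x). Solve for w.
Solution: Separating variables: w = Σ c_n exp(-2n²τ) sin(nx). From w(x,0) = 2sin(3x) + 2sin(4x) + 2sin(5x): c_3=2, c_4=2, c_5=2.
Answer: w(x, τ) = 2exp(-18τ)sin(3x) + 2exp(-32τ)sin(4x) + 2exp(-50τ)sin(5x)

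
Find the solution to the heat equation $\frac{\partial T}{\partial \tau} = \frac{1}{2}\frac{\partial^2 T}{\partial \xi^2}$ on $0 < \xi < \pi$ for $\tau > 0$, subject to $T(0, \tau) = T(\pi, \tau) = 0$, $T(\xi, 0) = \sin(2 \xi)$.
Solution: Separating variables: $T = \sum c_n e^{-n^2\tau/2} \sin(n\xi)$. From $T(\xi,0) = \sin(2 \xi)$: $c_2=1$.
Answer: $T(\xi, \tau) = e^{-2 \tau} \sin(2 \xi)$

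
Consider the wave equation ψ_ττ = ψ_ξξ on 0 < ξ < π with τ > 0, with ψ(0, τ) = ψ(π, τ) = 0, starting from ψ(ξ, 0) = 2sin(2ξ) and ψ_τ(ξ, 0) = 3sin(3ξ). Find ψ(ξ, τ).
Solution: Using separation of variables ψ = X(ξ)T(τ):
Eigenfunctions: sin(nξ), n = 1, 2, 3, ...
General solution: ψ(ξ, τ) = Σ [A_n cos(n τ) + B_n sin(n τ)] sin(nξ)
From ψ(ξ,0) = 2sin(2ξ): A_2=2. From ψ_τ(ξ,0) = 3sin(3ξ), using ψ_τ(ξ,0) = Σ ω_n B_n sin(nξ) with ω_n = n: B_3 = 3/3 = 1.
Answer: ψ(ξ, τ) = 2sin(2ξ)cos(2τ) + sin(3ξ)sin(3τ)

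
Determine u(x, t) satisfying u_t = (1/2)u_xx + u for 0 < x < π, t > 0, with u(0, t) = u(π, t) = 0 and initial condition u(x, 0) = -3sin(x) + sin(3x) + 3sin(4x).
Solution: Substitute u = exp(t)w, i.e. w = exp(-t)u.
By the product rule, u_t = exp(t)(w_t + w), u_xx = exp(t)w_xx.
Substituting into the PDE and dividing by exp(t): w_t + w = (1/2)w_xx + w.
The lower-order terms cancel, leaving the standard heat equation w_t = (1/2)w_xx.
Initial data for w: w(x,0) = u(x,0) = -3sin(x) + sin(3x) + 3sin(4x). The boundary conditions carry over: w(0,t) = w(π,t) = 0.
Solve for w:
  Using separation of variables w = X(x)T(t):
  Eigenfunctions: sin(nx), n = 1, 2, 3, ...
  General solution: w(x, t) = Σ c_n sin(nx) exp(-n² t/2)
  Matching w(x,0) = -3sin(x) + sin(3x) + 3sin(4x) term by term: c_1=-3, c_3=1, c_4=3.
Hence w(x,t) = 3exp(-8t)sin(4x) - 3exp(-t/2)sin(x) + exp(-9t/2)sin(3x).
Transform back: u(x,t) = exp(t)w(x,t).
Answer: u(x, t) = -3exp(t/2)sin(x) + 3exp(-7t)sin(4x) + exp(-7t/2)sin(3x)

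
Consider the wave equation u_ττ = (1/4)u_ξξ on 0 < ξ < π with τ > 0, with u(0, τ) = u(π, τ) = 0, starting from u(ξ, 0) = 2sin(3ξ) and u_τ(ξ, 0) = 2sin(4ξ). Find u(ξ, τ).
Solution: Using separation of variables u = X(ξ)T(τ):
Eigenfunctions: sin(nξ), n = 1, 2, 3, ...
General solution: u(ξ, τ) = Σ [A_n cos(n τ/2) + B_n sin(n τ/2)] sin(nξ)
From u(ξ,0) = 2sin(3ξ): A_3=2. From u_τ(ξ,0) = 2sin(4ξ), using u_τ(ξ,0) = Σ ω_n B_n sin(nξ) with ω_n = n/2: B_4 = 2/2 = 1.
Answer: u(ξ, τ) = 2sin(3ξ)cos(3τ/2) + sin(4ξ)sin(2τ)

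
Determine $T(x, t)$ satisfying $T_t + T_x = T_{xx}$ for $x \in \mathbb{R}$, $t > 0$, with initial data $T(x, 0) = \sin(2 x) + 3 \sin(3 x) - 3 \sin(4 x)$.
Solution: Moving frame: $\eta = x - t$, $\sigma = t$, $T = u(\eta,\sigma)$, so $T_t = u_{\sigma} - u_{\eta}$ and $T_{xx} = u_{\eta\eta}$.
Hence $T_t + T_x = u_{\sigma}$ and the PDE becomes the heat equation $u_{\sigma} = u_{\eta\eta}$ on $\eta \in \mathbb{R}$.
Initial data: $u(\eta,0) = T(\eta,0) = \sin(2 \eta) + 3 \sin(3 \eta) - 3 \sin(4 \eta)$. Each mode $\sin(n\eta)$ decays as $e^{-n^2\sigma}$ on $\mathbb{R}$, so $u(\eta,\sigma) = \sum c_n e^{-n^2\sigma} \sin(n\eta)$ with $c_2=1, c_3=3, c_4=-3$: $u(\eta,\sigma) = e^{-4 \sigma} \sin(2 \eta) + 3 e^{-9 \sigma} \sin(3 \eta) - 3 e^{-16 \sigma} \sin(4 \eta)$.
Substituting back: $T(x,t) = u(x - t, t)$.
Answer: $T(x, t) = - e^{-4 t} \sin(2 t - 2 x) - 3 e^{-9 t} \sin(3 t - 3 x) + 3 e^{-16 t} \sin(4 t - 4 x)$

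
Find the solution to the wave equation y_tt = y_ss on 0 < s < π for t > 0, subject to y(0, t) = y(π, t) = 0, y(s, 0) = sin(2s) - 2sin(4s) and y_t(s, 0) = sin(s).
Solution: Separating variables: y = Σ [A_n cos(ω_n t) + B_n sin(ω_n t)] sin(ns), ω_n = n. From ICs (B_n = velocity coefficient / ω_n): A_2=1, A_4=-2, B_1=1.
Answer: y(s, t) = sin(s)sin(t) + sin(2s)cos(2t) - 2sin(4s)cos(4t)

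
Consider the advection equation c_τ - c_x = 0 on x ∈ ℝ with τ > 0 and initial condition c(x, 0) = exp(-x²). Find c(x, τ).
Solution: By method of characteristics (waves move left with speed 1):
Along characteristics x + τ = const, c is constant, so c(x,τ) = f(x + τ) with f = c(·, 0).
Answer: c(x, τ) = exp(-(x + τ)²)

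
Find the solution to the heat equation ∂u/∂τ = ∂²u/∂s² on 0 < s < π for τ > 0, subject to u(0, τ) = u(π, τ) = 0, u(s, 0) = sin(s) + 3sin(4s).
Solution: Separating variables: u = Σ c_n exp(-n²τ) sin(ns). From u(s,0) = sin(s) + 3sin(4s): c_1=1, c_4=3.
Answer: u(s, τ) = exp(-τ)sin(s) + 3exp(-16τ)sin(4s)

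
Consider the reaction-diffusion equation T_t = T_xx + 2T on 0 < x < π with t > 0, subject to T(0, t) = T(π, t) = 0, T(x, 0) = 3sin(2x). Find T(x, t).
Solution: Substitute T = exp(2t)u, i.e. u = exp(-2t)T.
By the product rule, T_t = exp(2t)(u_t + 2u), T_xx = exp(2t)u_xx.
Substituting into the PDE and dividing by exp(2t): u_t + 2u = u_xx + 2u.
The lower-order terms cancel, leaving the standard heat equation u_t = u_xx.
Initial data for u: u(x,0) = T(x,0) = 3sin(2x). The boundary conditions carry over: u(0,t) = u(π,t) = 0.
Solve for u:
  Using separation of variables u = X(x)G(t):
  Eigenfunctions: sin(nx), n = 1, 2, 3, ...
  General solution: u(x, t) = Σ c_n sin(nx) exp(-n² t)
  Matching u(x,0) = 3sin(2x) term by term: c_2=3.
Hence u(x,t) = 3exp(-4t)sin(2x).
Transform back: T(x,t) = exp(2t)u(x,t).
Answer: T(x, t) = 3exp(-2t)sin(2x)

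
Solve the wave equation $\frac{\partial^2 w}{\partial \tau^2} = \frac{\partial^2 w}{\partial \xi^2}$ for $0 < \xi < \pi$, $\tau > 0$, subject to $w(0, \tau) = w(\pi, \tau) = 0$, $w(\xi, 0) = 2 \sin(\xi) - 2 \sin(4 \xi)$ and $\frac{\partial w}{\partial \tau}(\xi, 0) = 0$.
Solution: Using separation of variables $w = X(\xi)T(\tau)$:
Eigenfunctions: $\sin(n\xi)$, $n = 1, 2, 3, \ldots$
General solution: $w(\xi, \tau) = \sum [A_n \cos(n \tau) + B_n \sin(n \tau)] \sin(n\xi)$
From $w(\xi,0) = 2 \sin(\xi) - 2 \sin(4 \xi)$: $A_1=2, A_4=-2$. From $w_{\tau}(\xi,0) = 0$: all $B_n = 0$.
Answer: $w(\xi, \tau) = 2 \sin(\xi) \cos(\tau) - 2 \sin(4 \xi) \cos(4 \tau)$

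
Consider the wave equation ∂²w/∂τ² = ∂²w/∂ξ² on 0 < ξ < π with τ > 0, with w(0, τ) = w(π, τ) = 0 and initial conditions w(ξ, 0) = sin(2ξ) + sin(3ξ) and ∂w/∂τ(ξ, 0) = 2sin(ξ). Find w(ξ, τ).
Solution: Using separation of variables w = X(ξ)T(τ):
Eigenfunctions: sin(nξ), n = 1, 2, 3, ...
General solution: w(ξ, τ) = Σ [A_n cos(n τ) + B_n sin(n τ)] sin(nξ)
From w(ξ,0) = sin(2ξ) + sin(3ξ): A_2=1, A_3=1. From w_τ(ξ,0) = 2sin(ξ), using w_τ(ξ,0) = Σ ω_n B_n sin(nξ) with ω_n = n: B_1 = 2/1 = 2.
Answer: w(ξ, τ) = 2sin(ξ)sin(τ) + sin(2ξ)cos(2τ) + sin(3ξ)cos(3τ)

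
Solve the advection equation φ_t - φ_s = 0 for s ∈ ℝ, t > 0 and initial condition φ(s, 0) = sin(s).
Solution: By characteristics (ds/dt = -1), φ(s,t) = f(s + t) with f = φ(·, 0).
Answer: φ(s, t) = sin(s + t)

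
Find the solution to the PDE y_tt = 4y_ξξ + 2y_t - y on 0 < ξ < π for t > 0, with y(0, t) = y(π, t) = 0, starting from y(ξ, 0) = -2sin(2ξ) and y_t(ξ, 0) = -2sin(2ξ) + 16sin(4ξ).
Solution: Substitute y = exp(t)u, i.e. u = exp(-t)y.
By the product rule, y_t = exp(t)(u_t + u), y_tt = exp(t)(u_tt + 2u_t + u), y_ξξ = exp(t)u_ξξ.
Substituting into the PDE and dividing by exp(t): u_tt + 2u_t + u = 4u_ξξ + 2(u_t + u) - u.
The lower-order terms cancel, leaving the standard wave equation u_tt = 4u_ξξ.
Initial data for u: u(ξ,0) = y(ξ,0) = -2sin(2ξ); u_t(ξ,0) = y_t(ξ,0) - y(ξ,0) = 16sin(4ξ). The boundary conditions carry over: u(0,t) = u(π,t) = 0.
Solve for u:
  Using separation of variables u = X(ξ)T(t):
  Eigenfunctions: sin(nξ), n = 1, 2, 3, ...
  General solution: u(ξ, t) = Σ [A_n cos(2n t) + B_n sin(2n t)] sin(nξ)
  From u(ξ,0) = -2sin(2ξ): A_2=-2. From u_t(ξ,0) = 16sin(4ξ), using u_t(ξ,0) = Σ ω_n B_n sin(nξ) with ω_n = 2n: B_4 = 16/8 = 2.
Hence u(ξ,t) = 2sin(8t)sin(4ξ) - 2sin(2ξ)cos(4t).
Transform back: y(ξ,t) = exp(t)u(ξ,t).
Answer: y(ξ, t) = 2exp(t)sin(8t)sin(4ξ) - 2exp(t)sin(2ξ)cos(4t)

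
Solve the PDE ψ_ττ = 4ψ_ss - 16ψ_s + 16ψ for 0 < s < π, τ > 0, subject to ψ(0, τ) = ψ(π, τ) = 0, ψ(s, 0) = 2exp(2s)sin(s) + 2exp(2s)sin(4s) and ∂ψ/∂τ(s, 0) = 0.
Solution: Substitute ψ = exp(2s)u.
Then ψ_s = exp(2s)(u_s + 2u), ψ_ss = exp(2s)(u_ss + 4u_s + 4u), ψ_ττ = exp(2s)u_ττ; substituting and dividing by exp(2s), the lower-order terms cancel: u_ττ = 4u_ss (standard wave equation).
Data for u: u(s,0) = exp(-2s)ψ(s,0) = 2sin(s) + 2sin(4s); u_τ(s,0) = exp(-2s)ψ_τ(s,0) = 0. The boundary conditions carry over: u(0,τ) = u(π,τ) = 0.
Separating variables: u = Σ [A_n cos(ω_n τ) + B_n sin(ω_n τ)] sin(ns), ω_n = 2n. From ICs: A_1=2, A_4=2.
So u(s,τ) = 2sin(s)cos(2τ) + 2sin(4s)cos(8τ), and ψ(s,τ) = exp(2s)u(s,τ).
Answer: ψ(s, τ) = 2exp(2s)sin(s)cos(2τ) + 2exp(2s)sin(4s)cos(8τ)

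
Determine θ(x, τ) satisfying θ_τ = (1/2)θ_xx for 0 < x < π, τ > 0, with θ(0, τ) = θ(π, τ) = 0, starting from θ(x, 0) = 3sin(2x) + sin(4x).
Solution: Separating variables: θ = Σ c_n exp(-n²τ/2) sin(nx). From θ(x,0) = 3sin(2x) + sin(4x): c_2=3, c_4=1.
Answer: θ(x, τ) = 3exp(-2τ)sin(2x) + exp(-8τ)sin(4x)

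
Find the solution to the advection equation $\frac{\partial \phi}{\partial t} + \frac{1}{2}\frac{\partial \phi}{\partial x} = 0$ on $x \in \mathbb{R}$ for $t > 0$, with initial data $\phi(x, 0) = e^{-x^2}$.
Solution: By characteristics ($dx/dt = 1/2$), $\phi(x,t) = f(x - \frac{1}{2}t)$ with $f = \phi( \cdot , 0)$.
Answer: $\phi(x, t) = e^{-(-t/2 + x)^2}$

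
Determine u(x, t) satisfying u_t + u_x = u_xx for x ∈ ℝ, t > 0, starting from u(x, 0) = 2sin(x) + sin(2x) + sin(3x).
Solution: Change to a moving frame: let η = x - t, σ = t and write u(x,t) = w(η,σ).
By the chain rule u_t = w_σ - w_η, u_x = w_η, u_xx = w_ηη.
Then u_t + u_x = w_σ: the advection term cancels and the PDE becomes the heat equation w_σ = w_ηη on η ∈ ℝ.
Initial data: w(η,0) = u(η,0) = 2sin(η) + sin(2η) + sin(3η).
On η ∈ ℝ each mode satisfies (sin(nη))″ = -n² sin(nη), so exp(-n²σ) sin(nη) solves the heat equation; by superposition w(η,σ) = Σ c_n exp(-n²σ) sin(nη).
Reading off the coefficients: c_1=2, c_2=1, c_3=1, so w(η,σ) = 2exp(-σ)sin(η) + exp(-4σ)sin(2η) + exp(-9σ)sin(3η).
Substituting back η = x - t, σ = t: u(x,t) = w(x - t, t).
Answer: u(x, t) = -2exp(-t)sin(t - x) - exp(-4t)sin(2t - 2x) - exp(-9t)sin(3t - 3x)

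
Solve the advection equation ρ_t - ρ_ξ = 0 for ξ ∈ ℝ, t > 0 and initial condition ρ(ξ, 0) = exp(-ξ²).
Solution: By characteristics (dξ/dt = -1), ρ(ξ,t) = f(ξ + t) with f = ρ(·, 0).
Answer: ρ(ξ, t) = exp(-(t + ξ)²)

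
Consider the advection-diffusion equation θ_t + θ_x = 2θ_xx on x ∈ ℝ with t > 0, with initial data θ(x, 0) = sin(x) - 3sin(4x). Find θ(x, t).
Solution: Moving frame: η = x - t, σ = t, θ = u(η,σ), so θ_t = u_σ - u_η and θ_xx = u_ηη.
Hence θ_t + θ_x = u_σ and the PDE becomes the heat equation u_σ = 2u_ηη on η ∈ ℝ.
Initial data: u(η,0) = θ(η,0) = sin(η) - 3sin(4η). Each mode sin(nη) decays as exp(-2n²σ) on ℝ, so u(η,σ) = Σ c_n exp(-2n²σ) sin(nη) with c_1=1, c_4=-3: u(η,σ) = exp(-2σ)sin(η) - 3exp(-32σ)sin(4η).
Substituting back: θ(x,t) = u(x - t, t).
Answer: θ(x, t) = -exp(-2t)sin(t - x) + 3exp(-32t)sin(4t - 4x)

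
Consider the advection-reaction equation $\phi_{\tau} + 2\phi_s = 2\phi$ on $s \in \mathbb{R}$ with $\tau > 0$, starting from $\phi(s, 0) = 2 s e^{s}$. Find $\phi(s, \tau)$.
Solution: Substitute $\phi = e^{s}u$.
Then $\phi_s = e^{s}(u_s + u)$, $\phi_{\tau} = e^{s}u_{\tau}$; substituting and dividing by $e^{s}$, the lower-order terms cancel: $u_{\tau} + 2u_s = 0$ (standard advection equation).
Data for $u$: $u(s,0) = e^{-s}\phi(s,0) = 2 s$.
By characteristics ($ds/d\tau = 2$), $u(s,\tau) = f(s - 2\tau)$ with $f = u( \cdot , 0)$.
So $u(s,\tau) = 2 s - 4 \tau$, and $\phi(s,\tau) = e^{s}u(s,\tau)$.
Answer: $\phi(s, \tau) = -4 \tau e^{s} + 2 s e^{s}$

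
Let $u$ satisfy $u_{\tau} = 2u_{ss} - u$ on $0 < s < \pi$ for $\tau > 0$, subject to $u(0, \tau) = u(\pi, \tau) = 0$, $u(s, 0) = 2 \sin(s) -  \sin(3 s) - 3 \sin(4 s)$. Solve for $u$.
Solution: Substitute $u = e^{-\tau}w$.
Then $u_{\tau} = e^{-\tau}(w_{\tau} - w)$, $u_{ss} = e^{-\tau}w_{ss}$; substituting and dividing by $e^{-\tau}$, the lower-order terms cancel: $w_{\tau} = 2w_{ss}$ (standard heat equation).
Data for $w$: $w(s,0) = u(s,0) = 2 \sin(s) - \sin(3 s) - 3 \sin(4 s)$. The boundary conditions carry over: $w(0,\tau) = w(\pi,\tau) = 0$.
Separating variables: $w = \sum c_n e^{-2n^2\tau} \sin(ns)$. From $w(s,0) = 2 \sin(s) - \sin(3 s) - 3 \sin(4 s)$: $c_1=2, c_3=-1, c_4=-3$.
So $w(s,\tau) = 2 e^{-2 \tau} \sin(s) - e^{-18 \tau} \sin(3 s) - 3 e^{-32 \tau} \sin(4 s)$, and $u(s,\tau) = e^{-\tau}w(s,\tau)$.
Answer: $u(s, \tau) = 2 e^{-3 \tau} \sin(s) -  e^{-19 \tau} \sin(3 s) - 3 e^{-33 \tau} \sin(4 s)$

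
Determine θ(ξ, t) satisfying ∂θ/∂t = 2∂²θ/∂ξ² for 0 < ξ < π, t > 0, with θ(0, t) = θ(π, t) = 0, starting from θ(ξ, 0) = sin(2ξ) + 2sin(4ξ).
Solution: Using separation of variables θ = X(ξ)G(t):
Eigenfunctions: sin(nξ), n = 1, 2, 3, ...
General solution: θ(ξ, t) = Σ c_n sin(nξ) exp(-2n² t)
Matching θ(ξ,0) = sin(2ξ) + 2sin(4ξ) term by term: c_2=1, c_4=2.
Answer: θ(ξ, t) = exp(-8t)sin(2ξ) + 2exp(-32t)sin(4ξ)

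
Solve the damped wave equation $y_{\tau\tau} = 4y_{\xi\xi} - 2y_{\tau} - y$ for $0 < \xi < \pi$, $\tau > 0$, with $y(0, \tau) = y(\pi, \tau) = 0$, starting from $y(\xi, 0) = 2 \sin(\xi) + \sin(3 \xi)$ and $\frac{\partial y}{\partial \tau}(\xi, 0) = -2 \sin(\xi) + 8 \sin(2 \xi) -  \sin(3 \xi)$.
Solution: Substitute $y = e^{-\tau}u$, i.e. $u = e^{\tau}y$.
By the product rule, $y_{\tau} = e^{-\tau}(u_{\tau} - u)$, $y_{\tau\tau} = e^{-\tau}(u_{\tau\tau} - 2u_{\tau} + u)$, $y_{\xi\xi} = e^{-\tau}u_{\xi\xi}$.
Substituting into the PDE and dividing by $e^{-\tau}$: $u_{\tau\tau} - 2u_{\tau} + u = 4u_{\xi\xi} - 2(u_{\tau} - u) - u$.
The lower-order terms cancel, leaving the standard wave equation $u_{\tau\tau} = 4u_{\xi\xi}$.
Initial data for $u$: $u(\xi,0) = y(\xi,0) = 2 \sin(\xi) + \sin(3 \xi)$; $u_{\tau}(\xi,0) = y_{\tau}(\xi,0) + y(\xi,0) = 8 \sin(2 \xi)$. The boundary conditions carry over: $u(0,\tau) = u(\pi,\tau) = 0$.
Solve for $u$:
  Using separation of variables $u = X(\xi)T(\tau)$:
  Eigenfunctions: $\sin(n\xi)$, $n = 1, 2, 3, \ldots$
  General solution: $u(\xi, \tau) = \sum [A_n \cos(2n \tau) + B_n \sin(2n \tau)] \sin(n\xi)$
  From $u(\xi,0) = 2 \sin(\xi) + \sin(3 \xi)$: $A_1=2, A_3=1$. From $u_{\tau}(\xi,0) = 8 \sin(2 \xi)$, using $u_{\tau}(\xi,0) = \sum \omega_n B_n \sin(n\xi)$ with $\omega_n = 2n$: $B_2 = 8/4 = 2$.
Hence $u(\xi,\tau) = 2 \sin(\xi) \cos(2 \tau) + 2 \sin(2 \xi) \sin(4 \tau) + \sin(3 \xi) \cos(6 \tau)$.
Transform back: $y(\xi,\tau) = e^{-\tau}u(\xi,\tau)$.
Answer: $y(\xi, \tau) = 2 e^{-\tau} \sin(4 \tau) \sin(2 \xi) + 2 e^{-\tau} \sin(\xi) \cos(2 \tau) + e^{-\tau} \sin(3 \xi) \cos(6 \tau)$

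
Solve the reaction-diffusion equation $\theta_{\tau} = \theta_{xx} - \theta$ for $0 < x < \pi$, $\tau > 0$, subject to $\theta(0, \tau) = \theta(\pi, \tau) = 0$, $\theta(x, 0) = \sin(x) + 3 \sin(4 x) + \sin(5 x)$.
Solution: Substitute $\theta = e^{-\tau}u$, i.e. $u = e^{\tau}\theta$.
By the product rule, $\theta_{\tau} = e^{-\tau}(u_{\tau} - u)$, $\theta_{xx} = e^{-\tau}u_{xx}$.
Substituting into the PDE and dividing by $e^{-\tau}$: $u_{\tau} - u = u_{xx} - u$.
The lower-order terms cancel, leaving the standard heat equation $u_{\tau} = u_{xx}$.
Initial data for $u$: $u(x,0) = \theta(x,0) = \sin(x) + 3 \sin(4 x) + \sin(5 x)$. The boundary conditions carry over: $u(0,\tau) = u(\pi,\tau) = 0$.
Solve for $u$:
  Using separation of variables $u = X(x)G(\tau)$:
  Eigenfunctions: $\sin(nx)$, $n = 1, 2, 3, \ldots$
  General solution: $u(x, \tau) = \sum c_n \sin(nx) e^{-n^2 \tau}$
  Matching $u(x,0) = \sin(x) + 3 \sin(4 x) + \sin(5 x)$ term by term: $c_1=1, c_4=3, c_5=1$.
Hence $u(x,\tau) = e^{-\tau} \sin(x) + 3 e^{-16 \tau} \sin(4 x) + e^{-25 \tau} \sin(5 x)$.
Transform back: $\theta(x,\tau) = e^{-\tau}u(x,\tau)$.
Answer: $\theta(x, \tau) = e^{-2 \tau} \sin(x) + 3 e^{-17 \tau} \sin(4 x) + e^{-26 \tau} \sin(5 x)$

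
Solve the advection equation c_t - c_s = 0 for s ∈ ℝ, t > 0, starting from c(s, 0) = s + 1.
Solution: By method of characteristics (waves move left with speed 1):
Along characteristics s + t = const, c is constant, so c(s,t) = f(s + t) with f = c(·, 0).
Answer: c(s, t) = s + t + 1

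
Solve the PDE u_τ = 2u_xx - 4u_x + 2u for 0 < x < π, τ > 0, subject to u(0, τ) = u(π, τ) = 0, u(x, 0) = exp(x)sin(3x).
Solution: Substitute u = exp(x)w.
Then u_x = exp(x)(w_x + w), u_xx = exp(x)(w_xx + 2w_x + w), u_τ = exp(x)w_τ; substituting and dividing by exp(x), the lower-order terms cancel: w_τ = 2w_xx (standard heat equation).
Data for w: w(x,0) = exp(-x)u(x,0) = sin(3x). The boundary conditions carry over: w(0,τ) = w(π,τ) = 0.
Separating variables: w = Σ c_n exp(-2n²τ) sin(nx). From w(x,0) = sin(3x): c_3=1.
So w(x,τ) = exp(-18τ)sin(3x), and u(x,τ) = exp(x)w(x,τ).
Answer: u(x, τ) = exp(x)exp(-18τ)sin(3x)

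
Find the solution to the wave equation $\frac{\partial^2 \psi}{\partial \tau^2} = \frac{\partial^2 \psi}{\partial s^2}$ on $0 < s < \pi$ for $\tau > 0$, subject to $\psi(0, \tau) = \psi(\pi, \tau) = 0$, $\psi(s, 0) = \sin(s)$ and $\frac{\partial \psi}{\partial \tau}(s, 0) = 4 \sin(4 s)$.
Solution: Using separation of variables $\psi = X(s)T(\tau)$:
Eigenfunctions: $\sin(ns)$, $n = 1, 2, 3, \ldots$
General solution: $\psi(s, \tau) = \sum [A_n \cos(n \tau) + B_n \sin(n \tau)] \sin(ns)$
From $\psi(s,0) = \sin(s)$: $A_1=1$. From $\psi_{\tau}(s,0) = 4 \sin(4 s)$, using $\psi_{\tau}(s,0) = \sum \omega_n B_n \sin(ns)$ with $\omega_n = n$: $B_4 = 4/4 = 1$.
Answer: $\psi(s, \tau) = \sin(4 \tau) \sin(4 s) + \sin(s) \cos(\tau)$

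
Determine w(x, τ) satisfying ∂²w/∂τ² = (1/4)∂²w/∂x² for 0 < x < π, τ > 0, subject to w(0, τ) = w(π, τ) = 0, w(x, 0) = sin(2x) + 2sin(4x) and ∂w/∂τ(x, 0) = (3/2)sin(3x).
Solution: Separating variables: w = Σ [A_n cos(ω_n τ) + B_n sin(ω_n τ)] sin(nx), ω_n = n/2. From ICs (B_n = velocity coefficient / ω_n): A_2=1, A_4=2, B_3=1.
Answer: w(x, τ) = sin(2x)cos(τ) + sin(3x)sin(3τ/2) + 2sin(4x)cos(2τ)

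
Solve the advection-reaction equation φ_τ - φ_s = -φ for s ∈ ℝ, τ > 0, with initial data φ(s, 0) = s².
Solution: Substitute φ = exp(-τ)u.
Then φ_τ = exp(-τ)(u_τ - u), φ_s = exp(-τ)u_s; substituting and dividing by exp(-τ), the lower-order terms cancel: u_τ - u_s = 0 (standard advection equation).
Data for u: u(s,0) = φ(s,0) = s².
By characteristics (ds/dτ = -1), u(s,τ) = f(s + τ) with f = u(·, 0).
So u(s,τ) = s² + 2sτ + τ², and φ(s,τ) = exp(-τ)u(s,τ).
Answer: φ(s, τ) = s²exp(-τ) + 2sτexp(-τ) + τ²exp(-τ)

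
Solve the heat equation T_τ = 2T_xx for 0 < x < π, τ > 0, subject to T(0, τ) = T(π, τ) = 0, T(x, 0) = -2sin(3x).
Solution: Separating variables: T = Σ c_n exp(-2n²τ) sin(nx). From T(x,0) = -2sin(3x): c_3=-2.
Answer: T(x, τ) = -2exp(-18τ)sin(3x)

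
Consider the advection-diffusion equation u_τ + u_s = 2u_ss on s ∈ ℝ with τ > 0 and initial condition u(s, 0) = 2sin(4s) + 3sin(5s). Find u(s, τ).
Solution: Change to a moving frame: let η = s - τ, σ = τ and write u(s,τ) = w(η,σ).
By the chain rule u_τ = w_σ - w_η, u_s = w_η, u_ss = w_ηη.
Then u_τ + u_s = w_σ: the advection term cancels and the PDE becomes the heat equation w_σ = 2w_ηη on η ∈ ℝ.
Initial data: w(η,0) = u(η,0) = 2sin(4η) + 3sin(5η).
On η ∈ ℝ each mode satisfies (sin(nη))″ = -n² sin(nη), so exp(-2n²σ) sin(nη) solves the heat equation; by superposition w(η,σ) = Σ c_n exp(-2n²σ) sin(nη).
Reading off the coefficients: c_4=2, c_5=3, so w(η,σ) = 2exp(-32σ)sin(4η) + 3exp(-50σ)sin(5η).
Substituting back η = s - τ, σ = τ: u(s,τ) = w(s - τ, τ).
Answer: u(s, τ) = 2exp(-32τ)sin(4s - 4τ) + 3exp(-50τ)sin(5s - 5τ)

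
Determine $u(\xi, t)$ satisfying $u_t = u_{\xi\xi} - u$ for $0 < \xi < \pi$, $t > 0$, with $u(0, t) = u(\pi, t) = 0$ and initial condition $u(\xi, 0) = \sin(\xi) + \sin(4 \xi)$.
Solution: Substitute $u = e^{-t}w$, i.e. $w = e^{t}u$.
By the product rule, $u_t = e^{-t}(w_t - w)$, $u_{\xi\xi} = e^{-t}w_{\xi\xi}$.
Substituting into the PDE and dividing by $e^{-t}$: $w_t - w = w_{\xi\xi} - w$.
The lower-order terms cancel, leaving the standard heat equation $w_t = w_{\xi\xi}$.
Initial data for $w$: $w(\xi,0) = u(\xi,0) = \sin(\xi) + \sin(4 \xi)$. The boundary conditions carry over: $w(0,t) = w(\pi,t) = 0$.
Solve for $w$:
  Using separation of variables $w = X(\xi)T(t)$:
  Eigenfunctions: $\sin(n\xi)$, $n = 1, 2, 3, \ldots$
  General solution: $w(\xi, t) = \sum c_n \sin(n\xi) e^{-n^2 t}$
  Matching $w(\xi,0) = \sin(\xi) + \sin(4 \xi)$ term by term: $c_1=1, c_4=1$.
Hence $w(\xi,t) = e^{-t} \sin(\xi) + e^{-16 t} \sin(4 \xi)$.
Transform back: $u(\xi,t) = e^{-t}w(\xi,t)$.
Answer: $u(\xi, t) = e^{-2 t} \sin(\xi) + e^{-17 t} \sin(4 \xi)$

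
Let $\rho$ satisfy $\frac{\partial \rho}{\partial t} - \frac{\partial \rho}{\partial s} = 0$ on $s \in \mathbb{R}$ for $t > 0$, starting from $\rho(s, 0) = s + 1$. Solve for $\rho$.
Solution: By characteristics ($ds/dt = -1$), $\rho(s,t) = f(s + t)$ with $f = \rho( \cdot , 0)$.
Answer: $\rho(s, t) = s + t + 1$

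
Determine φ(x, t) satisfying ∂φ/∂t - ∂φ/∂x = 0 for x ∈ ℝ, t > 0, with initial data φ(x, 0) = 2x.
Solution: By method of characteristics (waves move left with speed 1):
Along characteristics x + t = const, φ is constant, so φ(x,t) = f(x + t) with f = φ(·, 0).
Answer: φ(x, t) = 2t + 2x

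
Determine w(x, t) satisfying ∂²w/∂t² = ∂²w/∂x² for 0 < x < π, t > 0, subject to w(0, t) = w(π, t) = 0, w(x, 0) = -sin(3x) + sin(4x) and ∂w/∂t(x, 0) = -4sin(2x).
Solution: Using separation of variables w = X(x)T(t):
Eigenfunctions: sin(nx), n = 1, 2, 3, ...
General solution: w(x, t) = Σ [A_n cos(n t) + B_n sin(n t)] sin(nx)
From w(x,0) = -sin(3x) + sin(4x): A_3=-1, A_4=1. From w_t(x,0) = -4sin(2x), using w_t(x,0) = Σ ω_n B_n sin(nx) with ω_n = n: B_2 = (-4)/2 = -2.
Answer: w(x, t) = -2sin(2t)sin(2x) - sin(3x)cos(3t) + sin(4x)cos(4t)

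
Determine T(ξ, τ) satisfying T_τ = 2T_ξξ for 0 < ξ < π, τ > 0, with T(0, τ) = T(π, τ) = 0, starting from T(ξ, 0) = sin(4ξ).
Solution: Using separation of variables T = X(ξ)G(τ):
Eigenfunctions: sin(nξ), n = 1, 2, 3, ...
General solution: T(ξ, τ) = Σ c_n sin(nξ) exp(-2n² τ)
Matching T(ξ,0) = sin(4ξ) term by term: c_4=1.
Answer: T(ξ, τ) = exp(-32τ)sin(4ξ)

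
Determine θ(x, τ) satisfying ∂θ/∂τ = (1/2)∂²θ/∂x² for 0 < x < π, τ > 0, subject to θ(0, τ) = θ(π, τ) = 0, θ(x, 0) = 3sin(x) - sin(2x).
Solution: Separating variables: θ = Σ c_n exp(-n²τ/2) sin(nx). From θ(x,0) = 3sin(x) - sin(2x): c_1=3, c_2=-1.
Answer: θ(x, τ) = -exp(-2τ)sin(2x) + 3exp(-τ/2)sin(x)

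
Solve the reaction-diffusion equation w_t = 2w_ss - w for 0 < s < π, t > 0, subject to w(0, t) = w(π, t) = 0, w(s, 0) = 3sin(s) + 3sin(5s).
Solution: Substitute w = exp(-t)u.
Then w_t = exp(-t)(u_t - u), w_ss = exp(-t)u_ss; substituting and dividing by exp(-t), the lower-order terms cancel: u_t = 2u_ss (standard heat equation).
Data for u: u(s,0) = w(s,0) = 3sin(s) + 3sin(5s). The boundary conditions carry over: u(0,t) = u(π,t) = 0.
Separating variables: u = Σ c_n exp(-2n²t) sin(ns). From u(s,0) = 3sin(s) + 3sin(5s): c_1=3, c_5=3.
So u(s,t) = 3exp(-2t)sin(s) + 3exp(-50t)sin(5s), and w(s,t) = exp(-t)u(s,t).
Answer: w(s, t) = 3exp(-3t)sin(s) + 3exp(-51t)sin(5s)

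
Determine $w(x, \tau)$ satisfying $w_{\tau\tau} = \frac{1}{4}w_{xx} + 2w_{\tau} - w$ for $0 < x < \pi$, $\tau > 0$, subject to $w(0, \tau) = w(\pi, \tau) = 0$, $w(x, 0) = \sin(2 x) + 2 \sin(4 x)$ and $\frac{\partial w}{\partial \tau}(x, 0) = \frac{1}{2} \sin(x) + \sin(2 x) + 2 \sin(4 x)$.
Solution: Substitute $w = e^{\tau}u$, i.e. $u = e^{-\tau}w$.
By the product rule, $w_{\tau} = e^{\tau}(u_{\tau} + u)$, $w_{\tau\tau} = e^{\tau}(u_{\tau\tau} + 2u_{\tau} + u)$, $w_{xx} = e^{\tau}u_{xx}$.
Substituting into the PDE and dividing by $e^{\tau}$: $u_{\tau\tau} + 2u_{\tau} + u = \frac{1}{4}u_{xx} + 2(u_{\tau} + u) - u$.
The lower-order terms cancel, leaving the standard wave equation $u_{\tau\tau} = \frac{1}{4}u_{xx}$.
Initial data for $u$: $u(x,0) = w(x,0) = \sin(2 x) + 2 \sin(4 x)$; $u_{\tau}(x,0) = w_{\tau}(x,0) - w(x,0) = \frac{1}{2} \sin(x)$. The boundary conditions carry over: $u(0,\tau) = u(\pi,\tau) = 0$.
Solve for $u$:
  Using separation of variables $u = X(x)T(\tau)$:
  Eigenfunctions: $\sin(nx)$, $n = 1, 2, 3, \ldots$
  General solution: $u(x, \tau) = \sum [A_n \cos(n \tau/2) + B_n \sin(n \tau/2)] \sin(nx)$
  From $u(x,0) = \sin(2 x) + 2 \sin(4 x)$: $A_2=1, A_4=2$. From $u_{\tau}(x,0) = \frac{1}{2} \sin(x)$, using $u_{\tau}(x,0) = \sum \omega_n B_n \sin(nx)$ with $\omega_n = n/2$: $B_1 = (1/2)/(1/2) = 1$.
Hence $u(x,\tau) = \sin(x) \sin(\tau/2) + \sin(2 x) \cos(\tau) + 2 \sin(4 x) \cos(2 \tau)$.
Transform back: $w(x,\tau) = e^{\tau}u(x,\tau)$.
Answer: $w(x, \tau) = e^{\tau} \sin(\tau/2) \sin(x) + e^{\tau} \sin(2 x) \cos(\tau) + 2 e^{\tau} \sin(4 x) \cos(2 \tau)$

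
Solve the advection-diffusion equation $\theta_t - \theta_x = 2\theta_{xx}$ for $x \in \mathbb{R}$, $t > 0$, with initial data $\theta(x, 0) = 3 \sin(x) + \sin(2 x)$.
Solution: Change to a moving frame: let $\eta = x + t$, $\sigma = t$ and write $\theta(x,t) = u(\eta,\sigma)$.
By the chain rule $\theta_t = u_{\sigma} + u_{\eta}$, $\theta_x = u_{\eta}$, $\theta_{xx} = u_{\eta\eta}$.
Then $\theta_t - \theta_x = u_{\sigma}$: the advection term cancels and the PDE becomes the heat equation $u_{\sigma} = 2u_{\eta\eta}$ on $\eta \in \mathbb{R}$.
Initial data: $u(\eta,0) = \theta(\eta,0) = 3 \sin(\eta) + \sin(2 \eta)$.
On $\eta \in \mathbb{R}$ each mode satisfies $(\sin(n\eta))'' = -n^2 \sin(n\eta)$, so $e^{-2n^2\sigma} \sin(n\eta)$ solves the heat equation; by superposition $u(\eta,\sigma) = \sum c_n e^{-2n^2\sigma} \sin(n\eta)$.
Reading off the coefficients: $c_1=3, c_2=1$, so $u(\eta,\sigma) = 3 e^{-2 \sigma} \sin(\eta) + e^{-8 \sigma} \sin(2 \eta)$.
Substituting back $\eta = x + t$, $\sigma = t$: $\theta(x,t) = u(x + t, t)$.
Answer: $\theta(x, t) = 3 e^{-2 t} \sin(t + x) + e^{-8 t} \sin(2 t + 2 x)$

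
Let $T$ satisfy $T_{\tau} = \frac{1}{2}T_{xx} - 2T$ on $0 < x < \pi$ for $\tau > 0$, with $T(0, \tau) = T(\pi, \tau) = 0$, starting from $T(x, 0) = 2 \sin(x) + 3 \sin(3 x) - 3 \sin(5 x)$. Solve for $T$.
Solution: Substitute $T = e^{-2\tau}u$.
Then $T_{\tau} = e^{-2\tau}(u_{\tau} - 2u)$, $T_{xx} = e^{-2\tau}u_{xx}$; substituting and dividing by $e^{-2\tau}$, the lower-order terms cancel: $u_{\tau} = \frac{1}{2}u_{xx}$ (standard heat equation).
Data for $u$: $u(x,0) = T(x,0) = 2 \sin(x) + 3 \sin(3 x) - 3 \sin(5 x)$. The boundary conditions carry over: $u(0,\tau) = u(\pi,\tau) = 0$.
Separating variables: $u = \sum c_n e^{-n^2\tau/2} \sin(nx)$. From $u(x,0) = 2 \sin(x) + 3 \sin(3 x) - 3 \sin(5 x)$: $c_1=2, c_3=3, c_5=-3$.
So $u(x,\tau) = 2 e^{-\tau/2} \sin(x) + 3 e^{-9 \tau/2} \sin(3 x) - 3 e^{-25 \tau/2} \sin(5 x)$, and $T(x,\tau) = e^{-2\tau}u(x,\tau)$.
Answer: $T(x, \tau) = 2 e^{-5 \tau/2} \sin(x) + 3 e^{-13 \tau/2} \sin(3 x) - 3 e^{-29 \tau/2} \sin(5 x)$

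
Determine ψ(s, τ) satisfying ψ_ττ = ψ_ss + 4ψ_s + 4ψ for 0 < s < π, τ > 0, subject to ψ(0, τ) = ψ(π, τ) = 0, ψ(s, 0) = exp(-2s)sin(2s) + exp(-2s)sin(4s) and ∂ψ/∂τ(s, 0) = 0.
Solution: Substitute ψ = exp(-2s)u.
Then ψ_s = exp(-2s)(u_s - 2u), ψ_ss = exp(-2s)(u_ss - 4u_s + 4u), ψ_ττ = exp(-2s)u_ττ; substituting and dividing by exp(-2s), the lower-order terms cancel: u_ττ = u_ss (standard wave equation).
Data for u: u(s,0) = exp(2s)ψ(s,0) = sin(2s) + sin(4s); u_τ(s,0) = exp(2s)ψ_τ(s,0) = 0. The boundary conditions carry over: u(0,τ) = u(π,τ) = 0.
Separating variables: u = Σ [A_n cos(ω_n τ) + B_n sin(ω_n τ)] sin(ns), ω_n = n. From ICs: A_2=1, A_4=1.
So u(s,τ) = sin(2s)cos(2τ) + sin(4s)cos(4τ), and ψ(s,τ) = exp(-2s)u(s,τ).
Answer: ψ(s, τ) = exp(-2s)sin(2s)cos(2τ) + exp(-2s)sin(4s)cos(4τ)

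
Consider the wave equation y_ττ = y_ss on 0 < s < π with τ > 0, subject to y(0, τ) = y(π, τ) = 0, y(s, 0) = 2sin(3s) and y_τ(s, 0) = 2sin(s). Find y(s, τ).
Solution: Using separation of variables y = X(s)T(τ):
Eigenfunctions: sin(ns), n = 1, 2, 3, ...
General solution: y(s, τ) = Σ [A_n cos(n τ) + B_n sin(n τ)] sin(ns)
From y(s,0) = 2sin(3s): A_3=2. From y_τ(s,0) = 2sin(s), using y_τ(s,0) = Σ ω_n B_n sin(ns) with ω_n = n: B_1 = 2/1 = 2.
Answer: y(s, τ) = 2sin(s)sin(τ) + 2sin(3s)cos(3τ)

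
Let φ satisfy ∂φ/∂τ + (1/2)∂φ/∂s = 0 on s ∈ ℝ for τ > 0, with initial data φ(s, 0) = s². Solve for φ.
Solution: By method of characteristics (waves move right with speed 1/2):
Along characteristics s - (1/2)τ = const, φ is constant, so φ(s,τ) = f(s - (1/2)τ) with f = φ(·, 0).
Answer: φ(s, τ) = s² - sτ + (1/4)τ²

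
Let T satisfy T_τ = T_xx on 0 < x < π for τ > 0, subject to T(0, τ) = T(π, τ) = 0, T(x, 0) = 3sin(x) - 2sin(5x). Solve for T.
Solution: Separating variables: T = Σ c_n exp(-n²τ) sin(nx). From T(x,0) = 3sin(x) - 2sin(5x): c_1=3, c_5=-2.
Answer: T(x, τ) = 3exp(-τ)sin(x) - 2exp(-25τ)sin(5x)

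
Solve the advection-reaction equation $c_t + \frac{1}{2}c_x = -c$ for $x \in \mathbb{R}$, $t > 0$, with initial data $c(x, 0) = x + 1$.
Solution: Substitute $c = e^{-t}u$, i.e. $u = e^{t}c$.
By the product rule, $c_t = e^{-t}(u_t - u)$, $c_x = e^{-t}u_x$.
Substituting into the PDE and dividing by $e^{-t}$: $u_t - u + \frac{1}{2}u_x = -u$.
The lower-order terms cancel, leaving the standard advection equation $u_t + \frac{1}{2}u_x = 0$.
Initial data for $u$: $u(x,0) = c(x,0) = x + 1$.
Solve for $u$:
  By method of characteristics (waves move right with speed 1/2):
  Along characteristics $x - \frac{1}{2}t =$ const, $u$ is constant, so $u(x,t) = f(x - \frac{1}{2}t)$ with $f = u( \cdot , 0)$.
Hence $u(x,t) = -\frac{1}{2} t + x + 1$.
Transform back: $c(x,t) = e^{-t}u(x,t)$.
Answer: $c(x, t) = -\frac{1}{2} t e^{-t} + x e^{-t} + e^{-t}$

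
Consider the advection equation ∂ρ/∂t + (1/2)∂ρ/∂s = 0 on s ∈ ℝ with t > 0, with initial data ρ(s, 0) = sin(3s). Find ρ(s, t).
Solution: By characteristics (ds/dt = 1/2), ρ(s,t) = f(s - (1/2)t) with f = ρ(·, 0).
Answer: ρ(s, t) = sin(3s - 3t/2)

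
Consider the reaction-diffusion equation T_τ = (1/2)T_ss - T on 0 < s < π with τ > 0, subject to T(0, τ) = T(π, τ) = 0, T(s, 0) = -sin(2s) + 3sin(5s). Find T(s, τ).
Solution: Substitute T = exp(-τ)u.
Then T_τ = exp(-τ)(u_τ - u), T_ss = exp(-τ)u_ss; substituting and dividing by exp(-τ), the lower-order terms cancel: u_τ = (1/2)u_ss (standard heat equation).
Data for u: u(s,0) = T(s,0) = -sin(2s) + 3sin(5s). The boundary conditions carry over: u(0,τ) = u(π,τ) = 0.
Separating variables: u = Σ c_n exp(-n²τ/2) sin(ns). From u(s,0) = -sin(2s) + 3sin(5s): c_2=-1, c_5=3.
So u(s,τ) = -exp(-2τ)sin(2s) + 3exp(-25τ/2)sin(5s), and T(s,τ) = exp(-τ)u(s,τ).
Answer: T(s, τ) = -exp(-3τ)sin(2s) + 3exp(-27τ/2)sin(5s)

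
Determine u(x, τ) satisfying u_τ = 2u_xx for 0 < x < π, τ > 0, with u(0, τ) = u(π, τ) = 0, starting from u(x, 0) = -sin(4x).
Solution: Using separation of variables u = X(x)T(τ):
Eigenfunctions: sin(nx), n = 1, 2, 3, ...
General solution: u(x, τ) = Σ c_n sin(nx) exp(-2n² τ)
Matching u(x,0) = -sin(4x) term by term: c_4=-1.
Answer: u(x, τ) = -exp(-32τ)sin(4x)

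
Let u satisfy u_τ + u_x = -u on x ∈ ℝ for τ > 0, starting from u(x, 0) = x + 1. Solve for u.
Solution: Substitute u = exp(-τ)w, i.e. w = exp(τ)u.
By the product rule, u_τ = exp(-τ)(w_τ - w), u_x = exp(-τ)w_x.
Substituting into the PDE and dividing by exp(-τ): w_τ - w + w_x = -w.
The lower-order terms cancel, leaving the standard advection equation w_τ + w_x = 0.
Initial data for w: w(x,0) = u(x,0) = x + 1.
Solve for w:
  By method of characteristics (waves move right with speed 1):
  Along characteristics x - τ = const, w is constant, so w(x,τ) = f(x - τ) with f = w(·, 0).
Hence w(x,τ) = x - τ + 1.
Transform back: u(x,τ) = exp(-τ)w(x,τ).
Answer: u(x, τ) = xexp(-τ) - τexp(-τ) + exp(-τ)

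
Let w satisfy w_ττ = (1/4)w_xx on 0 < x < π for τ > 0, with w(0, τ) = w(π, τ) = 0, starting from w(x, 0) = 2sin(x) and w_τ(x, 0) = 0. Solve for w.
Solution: Using separation of variables w = X(x)T(τ):
Eigenfunctions: sin(nx), n = 1, 2, 3, ...
General solution: w(x, τ) = Σ [A_n cos(n τ/2) + B_n sin(n τ/2)] sin(nx)
From w(x,0) = 2sin(x): A_1=2. From w_τ(x,0) = 0: all B_n = 0.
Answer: w(x, τ) = 2sin(x)cos(τ/2)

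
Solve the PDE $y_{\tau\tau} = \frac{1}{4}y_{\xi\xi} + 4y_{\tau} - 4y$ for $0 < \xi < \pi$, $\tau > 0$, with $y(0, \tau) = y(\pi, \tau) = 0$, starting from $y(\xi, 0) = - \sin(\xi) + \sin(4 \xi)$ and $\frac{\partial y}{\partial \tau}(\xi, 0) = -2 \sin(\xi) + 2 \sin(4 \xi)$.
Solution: Substitute $y = e^{2\tau}u$.
Then $y_{\tau} = e^{2\tau}(u_{\tau} + 2u)$, $y_{\tau\tau} = e^{2\tau}(u_{\tau\tau} + 4u_{\tau} + 4u)$, $y_{\xi\xi} = e^{2\tau}u_{\xi\xi}$; substituting and dividing by $e^{2\tau}$, the lower-order terms cancel: $u_{\tau\tau} = \frac{1}{4}u_{\xi\xi}$ (standard wave equation).
Data for $u$: $u(\xi,0) = y(\xi,0) = - \sin(\xi) + \sin(4 \xi)$; $u_{\tau}(\xi,0) = y_{\tau}(\xi,0) - 2y(\xi,0) = 0$. The boundary conditions carry over: $u(0,\tau) = u(\pi,\tau) = 0$.
Separating variables: $u = \sum [A_n \cos(\omega_n \tau) + B_n \sin(\omega_n \tau)] \sin(n\xi)$, $\omega_n = n/2$. From ICs: $A_1=-1, A_4=1$.
So $u(\xi,\tau) = - \sin(\xi) \cos(\tau/2) + \sin(4 \xi) \cos(2 \tau)$, and $y(\xi,\tau) = e^{2\tau}u(\xi,\tau)$.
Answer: $y(\xi, \tau) = - e^{2 \tau} \sin(\xi) \cos(\tau/2) + e^{2 \tau} \sin(4 \xi) \cos(2 \tau)$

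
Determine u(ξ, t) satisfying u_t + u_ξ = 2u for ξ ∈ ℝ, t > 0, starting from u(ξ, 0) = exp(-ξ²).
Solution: Substitute u = exp(2t)w, i.e. w = exp(-2t)u.
By the product rule, u_t = exp(2t)(w_t + 2w), u_ξ = exp(2t)w_ξ.
Substituting into the PDE and dividing by exp(2t): w_t + 2w + w_ξ = 2w.
The lower-order terms cancel, leaving the standard advection equation w_t + w_ξ = 0.
Initial data for w: w(ξ,0) = u(ξ,0) = exp(-ξ²).
Solve for w:
  By method of characteristics (waves move right with speed 1):
  Along characteristics ξ - t = const, w is constant, so w(ξ,t) = f(ξ - t) with f = w(·, 0).
Hence w(ξ,t) = exp(-(-t + ξ)²).
Transform back: u(ξ,t) = exp(2t)w(ξ,t).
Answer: u(ξ, t) = exp(2t)exp(-(-t + ξ)²)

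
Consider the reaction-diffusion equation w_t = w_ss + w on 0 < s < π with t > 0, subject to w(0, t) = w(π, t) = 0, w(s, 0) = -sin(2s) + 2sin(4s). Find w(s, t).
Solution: Substitute w = exp(t)u, i.e. u = exp(-t)w.
By the product rule, w_t = exp(t)(u_t + u), w_ss = exp(t)u_ss.
Substituting into the PDE and dividing by exp(t): u_t + u = u_ss + u.
The lower-order terms cancel, leaving the standard heat equation u_t = u_ss.
Initial data for u: u(s,0) = w(s,0) = -sin(2s) + 2sin(4s). The boundary conditions carry over: u(0,t) = u(π,t) = 0.
Solve for u:
  Using separation of variables u = X(s)T(t):
  Eigenfunctions: sin(ns), n = 1, 2, 3, ...
  General solution: u(s, t) = Σ c_n sin(ns) exp(-n² t)
  Matching u(s,0) = -sin(2s) + 2sin(4s) term by term: c_2=-1, c_4=2.
Hence u(s,t) = -exp(-4t)sin(2s) + 2exp(-16t)sin(4s).
Transform back: w(s,t) = exp(t)u(s,t).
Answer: w(s, t) = -exp(-3t)sin(2s) + 2exp(-15t)sin(4s)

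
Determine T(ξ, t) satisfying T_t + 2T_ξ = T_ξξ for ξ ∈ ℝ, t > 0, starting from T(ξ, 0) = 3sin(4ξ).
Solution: Change to a moving frame: let η = ξ - 2t, σ = t and write T(ξ,t) = u(η,σ).
By the chain rule T_t = u_σ - 2u_η, T_ξ = u_η, T_ξξ = u_ηη.
Then T_t + 2T_ξ = u_σ: the advection term cancels and the PDE becomes the heat equation u_σ = u_ηη on η ∈ ℝ.
Initial data: u(η,0) = T(η,0) = 3sin(4η).
On η ∈ ℝ each mode satisfies (sin(nη))″ = -n² sin(nη), so exp(-n²σ) sin(nη) solves the heat equation; by superposition u(η,σ) = Σ c_n exp(-n²σ) sin(nη).
Reading off the coefficients: c_4=3, so u(η,σ) = 3exp(-16σ)sin(4η).
Substituting back η = ξ - 2t, σ = t: T(ξ,t) = u(ξ - 2t, t).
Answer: T(ξ, t) = -3exp(-16t)sin(8t - 4ξ)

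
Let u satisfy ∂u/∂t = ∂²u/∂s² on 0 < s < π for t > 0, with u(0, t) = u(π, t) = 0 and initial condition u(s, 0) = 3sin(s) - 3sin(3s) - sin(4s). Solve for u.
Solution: Separating variables: u = Σ c_n exp(-n²t) sin(ns). From u(s,0) = 3sin(s) - 3sin(3s) - sin(4s): c_1=3, c_3=-3, c_4=-1.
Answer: u(s, t) = 3exp(-t)sin(s) - 3exp(-9t)sin(3s) - exp(-16t)sin(4s)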